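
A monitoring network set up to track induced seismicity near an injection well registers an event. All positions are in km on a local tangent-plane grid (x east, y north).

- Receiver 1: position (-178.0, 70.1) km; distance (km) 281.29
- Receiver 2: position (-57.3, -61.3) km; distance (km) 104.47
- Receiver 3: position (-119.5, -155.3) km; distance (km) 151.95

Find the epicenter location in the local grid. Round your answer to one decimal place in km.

x ≈ 28.5 km, y ≈ -120.9 km

Circle about each station: (x + 178.0)² + (y − 70.1)² = 281.29²; (x + 57.3)² + (y + 61.3)² = 104.47²; (x + 119.5)² + (y + 155.3)² = 151.95².
Subtracting the Receiver 1 equation from the Receiver 2 and Receiver 3 equations removes the quadratic terms:
241.4 x − 262.8 y = 38653.05
117.0 x − 450.8 y = 57835.59
Solving the 2×2 system: x ≈ 28.5, y ≈ -120.9 km.
Check against Receiver 1 (with the unrounded x, y): √((x + 178.0)²+(y − 70.1)²) = 281.29 ≈ 281.29 km. ✓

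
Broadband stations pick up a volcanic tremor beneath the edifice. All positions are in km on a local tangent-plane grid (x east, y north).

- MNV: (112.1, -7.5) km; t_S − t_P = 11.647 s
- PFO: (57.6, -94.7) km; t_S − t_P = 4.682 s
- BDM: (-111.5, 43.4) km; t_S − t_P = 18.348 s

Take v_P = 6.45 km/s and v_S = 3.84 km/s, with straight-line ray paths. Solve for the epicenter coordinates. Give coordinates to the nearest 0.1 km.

20.8 km east, -69.8 km north

Distance from S−P lag: d = Δt · v_P v_S / (v_P − v_S) = Δt · (6.45·3.84)/(6.45−3.84) ≈ 9.4897·Δt.
So d_MNV = 110.53, d_PFO = 44.43, d_BDM = 174.12 km.
Circle about each station: (x − 112.1)² + (y + 7.5)² = 110.53²; (x − 57.6)² + (y + 94.7)² = 44.43²; (x + 111.5)² + (y − 43.4)² = 174.12².
Subtracting the MNV equation from the PFO and BDM equations removes the quadratic terms:
-109.0 x − 174.4 y = 9906.05
-447.2 x + 101.8 y = -16407.74
Solving the 2×2 system: x ≈ 20.8, y ≈ -69.8 km.
Check against MNV (with the unrounded x, y): √((x − 112.1)²+(y + 7.5)²) = 110.53 ≈ 110.53 km. ✓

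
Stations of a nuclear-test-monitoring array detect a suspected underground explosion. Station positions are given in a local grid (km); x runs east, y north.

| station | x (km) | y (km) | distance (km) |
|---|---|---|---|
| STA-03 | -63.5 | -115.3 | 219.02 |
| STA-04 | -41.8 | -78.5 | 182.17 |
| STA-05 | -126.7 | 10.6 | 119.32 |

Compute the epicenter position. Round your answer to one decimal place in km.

Circle about each station: (x + 63.5)² + (y + 115.3)² = 219.02²; (x + 41.8)² + (y + 78.5)² = 182.17²; (x + 126.7)² + (y − 10.6)² = 119.32².
Subtracting the STA-03 equation from the STA-04 and STA-05 equations removes the quadratic terms:
43.4 x + 73.6 y = 5367.00
-126.4 x + 251.8 y = 32571.41
Solving the 2×2 system: x ≈ -51.7, y ≈ 103.4 km.

x ≈ -51.7 km, y ≈ 103.4 km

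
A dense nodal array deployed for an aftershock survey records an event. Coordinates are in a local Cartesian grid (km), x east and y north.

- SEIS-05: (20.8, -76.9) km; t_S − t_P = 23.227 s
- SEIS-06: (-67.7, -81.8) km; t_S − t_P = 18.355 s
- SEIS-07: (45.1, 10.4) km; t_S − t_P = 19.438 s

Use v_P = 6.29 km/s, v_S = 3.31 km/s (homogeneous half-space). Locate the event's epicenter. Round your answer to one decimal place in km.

Distance from S−P lag: d = Δt · v_P v_S / (v_P − v_S) = Δt · (6.29·3.31)/(6.29−3.31) ≈ 6.9865·Δt.
So d_SEIS-05 = 162.28, d_SEIS-06 = 128.24, d_SEIS-07 = 135.80 km.
Circle about each station: (x − 20.8)² + (y + 76.9)² = 162.28²; (x + 67.7)² + (y + 81.8)² = 128.24²; (x − 45.1)² + (y − 10.4)² = 135.80².
Subtracting the SEIS-05 equation from the SEIS-06 and SEIS-07 equations removes the quadratic terms:
-177.0 x − 9.8 y = 14817.58
48.6 x + 174.6 y = 3689.08
Solving the 2×2 system: x ≈ -86.2, y ≈ 45.1 km.

x ≈ -86.2 km, y ≈ 45.1 km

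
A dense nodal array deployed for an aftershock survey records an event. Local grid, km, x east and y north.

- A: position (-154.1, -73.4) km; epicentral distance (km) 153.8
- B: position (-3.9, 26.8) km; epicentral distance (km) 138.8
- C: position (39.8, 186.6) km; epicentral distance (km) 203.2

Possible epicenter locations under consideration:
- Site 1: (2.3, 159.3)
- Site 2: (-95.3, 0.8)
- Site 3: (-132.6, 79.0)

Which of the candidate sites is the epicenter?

Site 3

For each candidate, compare |candidate − station| to the reported distance:
Site 1: residuals A 126.6, B 6.2, C 156.8 → max 156.8 km
Site 2: residuals A 59.1, B 43.8, C 26.5 → max 59.1 km
Site 3: residuals A 0.1, B 0.1, C 0.0 → max 0.1 km
Only Site 3 has all residuals ≈ 0.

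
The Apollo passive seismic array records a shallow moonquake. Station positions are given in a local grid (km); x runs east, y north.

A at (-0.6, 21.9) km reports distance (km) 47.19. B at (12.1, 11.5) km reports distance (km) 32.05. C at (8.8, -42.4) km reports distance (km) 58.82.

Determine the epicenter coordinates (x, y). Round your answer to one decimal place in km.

Circle about each station: (x + 0.6)² + (y − 21.9)² = 47.19²; (x − 12.1)² + (y − 11.5)² = 32.05²; (x − 8.8)² + (y + 42.4)² = 58.82².
Subtracting pairs of circle equations eliminates x²+y² and gives linear equations (the radical axes):
25.4 x − 20.8 y = 998.38
18.8 x − 128.6 y = 162.33
Solving the 2×2 system: x ≈ 43.5, y ≈ 5.1 km.
Check against A (with the unrounded x, y): √((x + 0.6)²+(y − 21.9)²) = 47.17 ≈ 47.19 km. ✓

(43.5, 5.1)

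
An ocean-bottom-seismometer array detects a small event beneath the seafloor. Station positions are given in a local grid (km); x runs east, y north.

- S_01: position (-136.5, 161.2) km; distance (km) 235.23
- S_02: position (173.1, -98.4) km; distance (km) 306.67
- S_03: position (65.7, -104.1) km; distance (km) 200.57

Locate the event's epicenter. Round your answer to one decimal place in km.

Circle about each station: (x + 136.5)² + (y − 161.2)² = 235.23²; (x − 173.1)² + (y + 98.4)² = 306.67²; (x − 65.7)² + (y + 104.1)² = 200.57².
Subtracting pairs of circle equations eliminates x²+y² and gives linear equations (the radical axes):
619.2 x − 519.2 y = -43684.86
404.4 x − 530.6 y = -14359.56
Solving the 2×2 system: x ≈ -132.6, y ≈ -74.0 km.

x ≈ -132.6 km, y ≈ -74.0 km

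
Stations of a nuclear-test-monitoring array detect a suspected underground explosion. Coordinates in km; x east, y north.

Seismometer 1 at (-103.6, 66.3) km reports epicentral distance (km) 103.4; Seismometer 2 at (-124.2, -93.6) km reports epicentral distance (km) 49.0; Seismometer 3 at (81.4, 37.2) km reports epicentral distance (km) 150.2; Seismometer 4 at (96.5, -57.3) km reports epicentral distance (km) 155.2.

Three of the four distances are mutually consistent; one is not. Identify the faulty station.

Seismometer 2

Solve using three stations at a time. Using Seismometer 1, Seismometer 3, Seismometer 4 (subtract circle equations pairwise → linear system) gives (x, y) ≈ (-55.3, -25.0).
Distances from that point to each station vs reported:
  Seismometer 1: calculated 103.3 vs reported 103.4 → residual 0.1 km
  Seismometer 2: calculated 97.3 vs reported 49.0 → residual 48.3 km
  Seismometer 3: calculated 150.1 vs reported 150.2 → residual 0.1 km
  Seismometer 4: calculated 155.1 vs reported 155.2 → residual 0.1 km
Seismometer 1, Seismometer 3, Seismometer 4 are mutually consistent (residuals ≈ 0); Seismometer 2 is off by 48.3 km.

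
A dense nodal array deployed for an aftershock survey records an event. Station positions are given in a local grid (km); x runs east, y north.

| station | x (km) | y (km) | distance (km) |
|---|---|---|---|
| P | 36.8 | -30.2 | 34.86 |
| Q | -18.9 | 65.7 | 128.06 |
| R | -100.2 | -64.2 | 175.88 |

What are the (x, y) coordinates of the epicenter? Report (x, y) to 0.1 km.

x ≈ 71.3 km, y ≈ -25.2 km

Circle about each station: (x − 36.8)² + (y + 30.2)² = 34.86²; (x + 18.9)² + (y − 65.7)² = 128.06²; (x + 100.2)² + (y + 64.2)² = 175.88².
Subtracting pairs of circle equations eliminates x²+y² and gives linear equations (the radical axes):
-111.4 x + 191.8 y = -12776.72
-274.0 x − 68.0 y = -17823.15
Solving the 2×2 system: x ≈ 71.3, y ≈ -25.2 km.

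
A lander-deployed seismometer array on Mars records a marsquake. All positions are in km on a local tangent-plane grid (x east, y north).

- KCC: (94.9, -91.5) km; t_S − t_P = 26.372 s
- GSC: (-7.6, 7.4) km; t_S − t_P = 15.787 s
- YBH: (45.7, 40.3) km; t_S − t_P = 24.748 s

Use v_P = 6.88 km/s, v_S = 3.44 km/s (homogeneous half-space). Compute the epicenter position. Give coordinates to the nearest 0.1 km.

Distance from S−P lag: d = Δt · v_P v_S / (v_P − v_S) = Δt · (6.88·3.44)/(6.88−3.44) ≈ 6.8800·Δt.
So d_KCC = 181.44, d_GSC = 108.61, d_YBH = 170.27 km.
Circle about each station: (x − 94.9)² + (y + 91.5)² = 181.44²; (x + 7.6)² + (y − 7.4)² = 108.61²; (x − 45.7)² + (y − 40.3)² = 170.27².
Subtracting the KCC equation from the GSC and YBH equations removes the quadratic terms:
-205.0 x + 197.8 y = 3858.60
-98.4 x + 263.6 y = -9737.08
Solving the 2×2 system: x ≈ -85.1, y ≈ -68.7 km.

(-85.1, -68.7)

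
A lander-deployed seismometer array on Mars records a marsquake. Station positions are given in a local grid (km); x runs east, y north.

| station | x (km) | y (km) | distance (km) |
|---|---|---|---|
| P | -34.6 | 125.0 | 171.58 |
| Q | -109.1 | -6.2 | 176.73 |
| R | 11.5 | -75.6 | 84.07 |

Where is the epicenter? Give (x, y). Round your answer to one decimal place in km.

67.5 km east, -12.9 km north

Circle about each station: (x + 34.6)² + (y − 125.0)² = 171.58²; (x + 109.1)² + (y + 6.2)² = 176.73²; (x − 11.5)² + (y + 75.6)² = 84.07².
Subtracting pairs of circle equations eliminates x²+y² and gives linear equations (the radical axes):
-149.0 x − 262.4 y = -6674.71
92.2 x − 401.2 y = 11397.38
Solving the 2×2 system: x ≈ 67.5, y ≈ -12.9 km.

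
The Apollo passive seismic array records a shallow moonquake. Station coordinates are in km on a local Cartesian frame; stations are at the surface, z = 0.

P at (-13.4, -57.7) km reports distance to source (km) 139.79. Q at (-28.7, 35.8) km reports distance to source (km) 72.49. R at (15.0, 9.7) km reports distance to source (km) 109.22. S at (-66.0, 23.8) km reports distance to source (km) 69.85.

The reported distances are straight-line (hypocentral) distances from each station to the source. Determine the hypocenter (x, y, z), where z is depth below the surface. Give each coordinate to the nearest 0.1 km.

Each station gives a sphere (x−x_i)² + (y−y_i)² + z² = d_i² (stations at z=0).
Subtracting the P sphere from Q and R: z² cancels, leaving linear equations in x and y:
-30.6 x + 187.0 y = 12882.92
56.8 x + 134.8 y = 4422.48
Solving: x ≈ -61.684, y ≈ 58.799 km (keep extra digits for the depth step; rounded: -61.7, 58.8).
Then from the P sphere: z² = 139.79² − (x + 13.4)² − (y + 57.7)² with x = -61.684, y = 58.799, so z ≈ 60.315 ≈ 60.3 km.
Check against S (with the unrounded solution): distance 69.87 ≈ 69.85 km. ✓

x ≈ -61.7 km, y ≈ 58.8 km, depth ≈ 60.3 km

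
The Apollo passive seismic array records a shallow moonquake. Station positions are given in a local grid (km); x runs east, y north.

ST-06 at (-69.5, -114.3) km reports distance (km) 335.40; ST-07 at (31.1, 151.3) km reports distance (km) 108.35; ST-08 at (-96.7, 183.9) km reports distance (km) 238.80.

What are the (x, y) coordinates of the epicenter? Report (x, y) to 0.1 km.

x ≈ 139.4 km, y ≈ 148.1 km

Circle about each station: (x + 69.5)² + (y + 114.3)² = 335.40²; (x − 31.1)² + (y − 151.3)² = 108.35²; (x + 96.7)² + (y − 183.9)² = 238.80².
Subtracting pairs of circle equations eliminates x²+y² and gives linear equations (the radical axes):
201.2 x + 531.2 y = 106717.60
-54.4 x + 596.4 y = 80743.08
Solving the 2×2 system: x ≈ 139.4, y ≈ 148.1 km.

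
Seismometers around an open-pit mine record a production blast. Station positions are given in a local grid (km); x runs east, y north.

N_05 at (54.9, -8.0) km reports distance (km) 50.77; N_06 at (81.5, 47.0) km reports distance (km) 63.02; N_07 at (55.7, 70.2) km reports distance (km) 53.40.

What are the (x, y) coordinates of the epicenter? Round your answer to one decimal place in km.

x ≈ 20.9 km, y ≈ 29.7 km

Circle about each station: (x − 54.9)² + (y + 8.0)² = 50.77²; (x − 81.5)² + (y − 47.0)² = 63.02²; (x − 55.7)² + (y − 70.2)² = 53.40².
Subtracting the N_05 equation from the N_06 and N_07 equations removes the quadratic terms:
53.2 x + 110.0 y = 4379.31
1.6 x + 156.4 y = 4678.55
Solving the 2×2 system: x ≈ 20.9, y ≈ 29.7 km.
Check against N_05 (with the unrounded x, y): √((x − 54.9)²+(y + 8.0)²) = 50.76 ≈ 50.77 km. ✓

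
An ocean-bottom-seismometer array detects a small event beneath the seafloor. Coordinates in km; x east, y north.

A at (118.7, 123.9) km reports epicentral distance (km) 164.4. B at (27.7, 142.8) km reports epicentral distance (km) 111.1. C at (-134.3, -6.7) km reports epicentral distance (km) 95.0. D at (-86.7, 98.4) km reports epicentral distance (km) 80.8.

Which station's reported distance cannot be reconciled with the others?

C

Solve using three stations at a time. Using A, B, D (subtract circle equations pairwise → linear system) gives (x, y) ≈ (-25.7, 45.4).
Distances from that point to each station vs reported:
  A: calculated 164.4 vs reported 164.4 → residual 0.0 km
  B: calculated 111.1 vs reported 111.1 → residual 0.0 km
  C: calculated 120.4 vs reported 95.0 → residual 25.4 km
  D: calculated 80.8 vs reported 80.8 → residual 0.0 km
A, B, D are mutually consistent (residuals ≈ 0); C is off by 25.4 km.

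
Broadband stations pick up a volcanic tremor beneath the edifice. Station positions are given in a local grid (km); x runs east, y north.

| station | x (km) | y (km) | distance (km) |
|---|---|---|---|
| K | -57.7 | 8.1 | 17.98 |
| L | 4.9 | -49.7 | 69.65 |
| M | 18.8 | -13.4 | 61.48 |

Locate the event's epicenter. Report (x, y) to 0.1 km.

Circle about each station: (x + 57.7)² + (y − 8.1)² = 17.98²; (x − 4.9)² + (y + 49.7)² = 69.65²; (x − 18.8)² + (y + 13.4)² = 61.48².
Subtracting the K equation from the L and M equations removes the quadratic terms:
125.2 x − 115.6 y = -5428.64
153.0 x − 43.0 y = -6318.41
Solving the 2×2 system: x ≈ -40.4, y ≈ 3.2 km.
Check against K (with the unrounded x, y): √((x + 57.7)²+(y − 8.1)²) = 17.98 ≈ 17.98 km. ✓

(-40.4, 3.2)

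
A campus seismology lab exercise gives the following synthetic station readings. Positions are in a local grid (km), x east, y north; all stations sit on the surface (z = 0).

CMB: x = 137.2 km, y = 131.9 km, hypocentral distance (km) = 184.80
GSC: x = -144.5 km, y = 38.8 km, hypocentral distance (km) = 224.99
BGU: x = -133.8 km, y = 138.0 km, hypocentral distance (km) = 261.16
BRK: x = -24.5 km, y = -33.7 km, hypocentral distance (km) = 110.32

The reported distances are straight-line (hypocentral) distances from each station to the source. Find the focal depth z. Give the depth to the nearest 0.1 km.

68.7 km

Each station gives a sphere (x−x_i)² + (y−y_i)² + z² = d_i² (stations at z=0).
Subtracting the CMB sphere from GSC and BGU: z² cancels, leaving linear equations in x and y:
-563.4 x − 186.2 y = -30305.22
-542.0 x + 12.2 y = -33328.52
Solving: x ≈ 61.001, y ≈ -21.818 km (keep extra digits for the depth step; rounded: 61.0, -21.8).
Then from the CMB sphere: z² = 184.80² − (x − 137.2)² − (y − 131.9)² with x = 61.001, y = -21.818, so z ≈ 68.670 ≈ 68.7 km.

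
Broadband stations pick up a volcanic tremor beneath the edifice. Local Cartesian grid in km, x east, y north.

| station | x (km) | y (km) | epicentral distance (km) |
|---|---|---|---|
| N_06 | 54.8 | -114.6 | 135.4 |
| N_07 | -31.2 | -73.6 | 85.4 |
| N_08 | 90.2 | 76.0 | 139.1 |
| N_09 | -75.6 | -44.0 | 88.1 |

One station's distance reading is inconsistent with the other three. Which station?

N_08

Solve using three stations at a time. Using N_06, N_07, N_09 (subtract circle equations pairwise → linear system) gives (x, y) ≈ (-4.0, 7.4).
Distances from that point to each station vs reported:
  N_06: calculated 135.4 vs reported 135.4 → residual 0.0 km
  N_07: calculated 85.4 vs reported 85.4 → residual 0.0 km
  N_08: calculated 116.6 vs reported 139.1 → residual 22.5 km
  N_09: calculated 88.1 vs reported 88.1 → residual 0.0 km
N_06, N_07, N_09 are mutually consistent (residuals ≈ 0); N_08 is off by 22.5 km.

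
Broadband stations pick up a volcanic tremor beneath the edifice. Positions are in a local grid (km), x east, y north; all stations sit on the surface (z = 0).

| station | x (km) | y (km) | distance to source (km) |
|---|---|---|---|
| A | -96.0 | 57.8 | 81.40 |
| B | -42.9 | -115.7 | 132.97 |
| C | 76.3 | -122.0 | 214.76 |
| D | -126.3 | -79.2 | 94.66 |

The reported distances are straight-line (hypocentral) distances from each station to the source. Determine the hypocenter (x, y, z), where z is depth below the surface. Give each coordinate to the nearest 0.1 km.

(-96.6, -5.4, 51.3)

Each station gives a sphere (x−x_i)² + (y−y_i)² + z² = d_i² (stations at z=0).
Subtracting the A sphere from B and C: z² cancels, leaving linear equations in x and y:
106.2 x − 347.0 y = -8385.00
344.6 x − 359.6 y = -31347.05
Solving: x ≈ -96.603, y ≈ -5.401 km (keep extra digits for the depth step; rounded: -96.6, -5.4).
Then from the A sphere: z² = 81.40² − (x + 96.0)² − (y − 57.8)² with x = -96.603, y = -5.401, so z ≈ 51.296 ≈ 51.3 km.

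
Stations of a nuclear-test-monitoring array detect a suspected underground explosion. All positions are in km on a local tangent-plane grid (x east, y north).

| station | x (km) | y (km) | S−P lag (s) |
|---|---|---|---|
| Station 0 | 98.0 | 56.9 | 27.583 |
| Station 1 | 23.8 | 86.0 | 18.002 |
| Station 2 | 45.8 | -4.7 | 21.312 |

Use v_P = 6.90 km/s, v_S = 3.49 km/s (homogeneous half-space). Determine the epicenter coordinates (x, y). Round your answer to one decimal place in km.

x ≈ -96.4 km, y ≈ 44.6 km

Distance from S−P lag: d = Δt · v_P v_S / (v_P − v_S) = Δt · (6.90·3.49)/(6.90−3.49) ≈ 7.0619·Δt.
So d_Station 0 = 194.79, d_Station 1 = 127.13, d_Station 2 = 150.50 km.
Circle about each station: (x − 98.0)² + (y − 56.9)² = 194.79²; (x − 23.8)² + (y − 86.0)² = 127.13²; (x − 45.8)² + (y + 4.7)² = 150.50².
Subtracting pairs of circle equations eliminates x²+y² and gives linear equations (the radical axes):
-148.4 x + 58.2 y = 16901.94
-104.4 x − 123.2 y = 4571.01
Solving the 2×2 system: x ≈ -96.4, y ≈ 44.6 km.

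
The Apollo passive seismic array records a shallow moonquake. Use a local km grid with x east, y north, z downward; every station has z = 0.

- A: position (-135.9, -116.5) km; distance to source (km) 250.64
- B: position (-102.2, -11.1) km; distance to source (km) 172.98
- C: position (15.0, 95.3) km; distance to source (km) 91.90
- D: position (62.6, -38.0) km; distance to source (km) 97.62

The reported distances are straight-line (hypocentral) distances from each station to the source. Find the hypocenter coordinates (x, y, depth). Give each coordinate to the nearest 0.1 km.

(52.2, 37.5, 61.0)

Each station gives a sphere (x−x_i)² + (y−y_i)² + z² = d_i² (stations at z=0).
Subtracting the A sphere from B and C: z² cancels, leaving linear equations in x and y:
67.4 x + 210.8 y = 11425.32
301.8 x + 423.6 y = 31640.83
Solving: x ≈ 52.187, y ≈ 37.514 km (keep extra digits for the depth step; rounded: 52.2, 37.5).
Then from the A sphere: z² = 250.64² − (x + 135.9)² − (y + 116.5)² with x = 52.187, y = 37.514, so z ≈ 61.019 ≈ 61.0 km.
Check against D (with the unrounded solution): distance 97.64 ≈ 97.62 km. ✓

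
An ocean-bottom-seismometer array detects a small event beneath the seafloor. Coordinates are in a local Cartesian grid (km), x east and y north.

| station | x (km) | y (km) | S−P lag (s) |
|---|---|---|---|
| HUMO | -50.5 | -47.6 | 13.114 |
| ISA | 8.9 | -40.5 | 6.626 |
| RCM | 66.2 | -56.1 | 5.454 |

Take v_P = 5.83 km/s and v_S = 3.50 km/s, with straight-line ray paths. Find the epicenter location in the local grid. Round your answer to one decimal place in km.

57.7 km east, -9.1 km north

Distance from S−P lag: d = Δt · v_P v_S / (v_P − v_S) = Δt · (5.83·3.50)/(5.83−3.50) ≈ 8.7575·Δt.
So d_HUMO = 114.85, d_ISA = 58.03, d_RCM = 47.76 km.
Circle about each station: (x + 50.5)² + (y + 47.6)² = 114.85²; (x − 8.9)² + (y + 40.5)² = 58.03²; (x − 66.2)² + (y + 56.1)² = 47.76².
Subtracting the HUMO equation from the ISA and RCM equations removes the quadratic terms:
118.8 x + 14.2 y = 6726.49
233.4 x − 17.0 y = 13623.14
Solving the 2×2 system: x ≈ 57.7, y ≈ -9.1 km.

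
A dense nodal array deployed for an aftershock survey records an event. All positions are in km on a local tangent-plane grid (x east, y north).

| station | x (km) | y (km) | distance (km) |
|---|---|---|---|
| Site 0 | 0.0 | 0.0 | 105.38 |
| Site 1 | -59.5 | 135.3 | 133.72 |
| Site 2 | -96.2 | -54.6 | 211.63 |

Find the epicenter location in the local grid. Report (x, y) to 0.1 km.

(63.9, 83.8)

Circle about each station: x² + y² = 105.38²; (x + 59.5)² + (y − 135.3)² = 133.72²; (x + 96.2)² + (y + 54.6)² = 211.63².
Subtracting the Site 0 equation from the Site 1 and Site 2 equations removes the quadratic terms:
-119.0 x + 270.6 y = 15070.25
-192.4 x − 109.2 y = -21446.71
Solving the 2×2 system: x ≈ 63.9, y ≈ 83.8 km.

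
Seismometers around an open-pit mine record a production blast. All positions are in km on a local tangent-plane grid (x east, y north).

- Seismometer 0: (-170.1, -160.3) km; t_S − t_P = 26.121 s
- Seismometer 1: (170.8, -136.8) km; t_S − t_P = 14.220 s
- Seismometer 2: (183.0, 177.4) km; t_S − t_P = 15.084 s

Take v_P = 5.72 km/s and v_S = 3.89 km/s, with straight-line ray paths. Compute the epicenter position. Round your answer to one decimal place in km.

Distance from S−P lag: d = Δt · v_P v_S / (v_P − v_S) = Δt · (5.72·3.89)/(5.72−3.89) ≈ 12.1589·Δt.
So d_Seismometer 0 = 317.60, d_Seismometer 1 = 172.90, d_Seismometer 2 = 183.40 km.
Circle about each station: (x + 170.1)² + (y + 160.3)² = 317.60²; (x − 170.8)² + (y + 136.8)² = 172.90²; (x − 183.0)² + (y − 177.4)² = 183.40².
Subtracting the Seismometer 0 equation from the Seismometer 1 and Seismometer 2 equations removes the quadratic terms:
681.8 x + 47.0 y = 64232.13
706.2 x + 675.4 y = 77563.86
Solving the 2×2 system: x ≈ 93.0, y ≈ 17.6 km.

(93.0, 17.6)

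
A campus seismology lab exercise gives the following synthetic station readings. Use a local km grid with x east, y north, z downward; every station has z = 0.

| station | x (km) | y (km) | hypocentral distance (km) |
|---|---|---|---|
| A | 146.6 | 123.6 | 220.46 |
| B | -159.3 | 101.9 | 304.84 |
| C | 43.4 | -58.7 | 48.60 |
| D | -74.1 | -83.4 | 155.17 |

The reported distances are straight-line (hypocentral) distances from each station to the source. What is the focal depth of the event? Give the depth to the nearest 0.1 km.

z ≈ 16.2 km

Each station gives a sphere (x−x_i)² + (y−y_i)² + z² = d_i² (stations at z=0).
Subtracting the A sphere from B and C: z² cancels, leaving linear equations in x and y:
-611.8 x − 43.4 y = -45333.23
-206.4 x − 364.6 y = 14801.38
Solving: x ≈ 80.199, y ≈ -85.997 km (keep extra digits for the depth step; rounded: 80.2, -86.0).
Then from the A sphere: z² = 220.46² − (x − 146.6)² − (y − 123.6)² with x = 80.199, y = -85.997, so z ≈ 16.205 ≈ 16.2 km.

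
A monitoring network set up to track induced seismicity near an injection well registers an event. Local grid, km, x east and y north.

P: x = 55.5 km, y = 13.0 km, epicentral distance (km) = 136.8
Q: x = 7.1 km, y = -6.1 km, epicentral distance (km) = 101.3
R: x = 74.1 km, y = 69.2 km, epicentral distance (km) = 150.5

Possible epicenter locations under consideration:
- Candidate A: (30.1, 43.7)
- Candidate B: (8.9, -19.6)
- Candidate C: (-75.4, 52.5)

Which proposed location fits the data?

For each candidate, compare |candidate − station| to the reported distance:
Candidate A: residuals P 97.0, Q 46.4, R 99.6 → max 99.6 km
Candidate B: residuals P 79.9, Q 87.7, R 40.3 → max 87.7 km
Candidate C: residuals P 0.1, Q 0.1, R 0.1 → max 0.1 km
Only Candidate C has all residuals ≈ 0.

Candidate C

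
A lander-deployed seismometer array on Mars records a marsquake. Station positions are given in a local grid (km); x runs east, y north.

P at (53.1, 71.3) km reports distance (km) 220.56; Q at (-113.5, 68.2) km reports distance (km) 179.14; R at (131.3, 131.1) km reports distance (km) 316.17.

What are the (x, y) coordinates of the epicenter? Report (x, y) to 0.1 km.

Circle about each station: (x − 53.1)² + (y − 71.3)² = 220.56²; (x + 113.5)² + (y − 68.2)² = 179.14²; (x − 131.3)² + (y − 131.1)² = 316.17².
Subtracting the P equation from the Q and R equations removes the quadratic terms:
-333.2 x − 6.2 y = 26185.76
156.4 x + 119.6 y = -24793.16
Solving the 2×2 system: x ≈ -76.6, y ≈ -107.1 km.

-76.6 km east, -107.1 km north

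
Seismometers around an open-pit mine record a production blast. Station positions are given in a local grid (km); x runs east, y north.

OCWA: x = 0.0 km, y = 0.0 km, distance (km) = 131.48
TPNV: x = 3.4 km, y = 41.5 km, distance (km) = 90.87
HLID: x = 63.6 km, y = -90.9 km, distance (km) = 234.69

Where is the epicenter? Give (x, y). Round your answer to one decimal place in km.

Circle about each station: x² + y² = 131.48²; (x − 3.4)² + (y − 41.5)² = 90.87²; (x − 63.6)² + (y + 90.9)² = 234.69².
Subtracting pairs of circle equations eliminates x²+y² and gives linear equations (the radical axes):
6.8 x + 83.0 y = 10763.44
127.2 x − 181.8 y = -25484.64
Solving the 2×2 system: x ≈ -13.4, y ≈ 130.8 km.

x ≈ -13.4 km, y ≈ 130.8 km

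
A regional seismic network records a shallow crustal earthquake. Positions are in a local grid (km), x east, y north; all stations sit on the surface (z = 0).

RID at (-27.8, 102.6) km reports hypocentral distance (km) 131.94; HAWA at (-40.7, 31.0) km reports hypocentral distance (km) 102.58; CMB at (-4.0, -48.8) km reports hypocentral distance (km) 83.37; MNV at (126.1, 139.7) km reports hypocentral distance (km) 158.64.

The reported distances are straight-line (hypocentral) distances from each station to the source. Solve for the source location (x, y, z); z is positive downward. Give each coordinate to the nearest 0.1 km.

Each station gives a sphere (x−x_i)² + (y−y_i)² + z² = d_i² (stations at z=0).
Subtracting the RID sphere from HAWA and CMB: z² cancels, leaving linear equations in x and y:
-25.8 x − 143.2 y = -1796.60
47.6 x − 302.8 y = 1555.45
Solving: x ≈ 52.415, y ≈ 3.103 km (keep extra digits for the depth step; rounded: 52.4, 3.1).
Then from the RID sphere: z² = 131.94² − (x + 27.8)² − (y − 102.6)² with x = 52.415, y = 3.103, so z ≈ 32.773 ≈ 32.8 km.

(52.4, 3.1, 32.8)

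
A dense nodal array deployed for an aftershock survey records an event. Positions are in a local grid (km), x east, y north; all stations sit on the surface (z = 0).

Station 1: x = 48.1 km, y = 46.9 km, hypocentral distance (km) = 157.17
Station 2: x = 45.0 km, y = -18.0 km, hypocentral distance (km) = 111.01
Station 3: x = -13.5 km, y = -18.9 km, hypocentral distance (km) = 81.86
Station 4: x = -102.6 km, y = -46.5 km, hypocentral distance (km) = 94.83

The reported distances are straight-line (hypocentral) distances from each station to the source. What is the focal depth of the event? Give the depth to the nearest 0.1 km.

54.6 km

Each station gives a sphere (x−x_i)² + (y−y_i)² + z² = d_i² (stations at z=0).
Subtracting the Station 1 sphere from Station 2 and Station 3: z² cancels, leaving linear equations in x and y:
-6.2 x − 129.8 y = 10214.97
-123.2 x − 131.6 y = 14027.59
Solving: x ≈ -31.399, y ≈ -77.198 km (keep extra digits for the depth step; rounded: -31.4, -77.2).
Then from the Station 1 sphere: z² = 157.17² − (x − 48.1)² − (y − 46.9)² with x = -31.399, y = -77.198, so z ≈ 54.608 ≈ 54.6 km.
Check against Station 4 (with the unrounded solution): distance 94.84 ≈ 94.83 km. ✓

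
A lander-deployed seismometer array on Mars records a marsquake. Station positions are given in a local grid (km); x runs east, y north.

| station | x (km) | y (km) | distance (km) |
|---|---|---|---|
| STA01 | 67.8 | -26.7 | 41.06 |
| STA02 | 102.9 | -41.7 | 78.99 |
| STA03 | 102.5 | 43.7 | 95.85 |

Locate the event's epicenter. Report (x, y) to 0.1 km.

Circle about each station: (x − 67.8)² + (y + 26.7)² = 41.06²; (x − 102.9)² + (y + 41.7)² = 78.99²; (x − 102.5)² + (y − 43.7)² = 95.85².
Subtracting the STA01 equation from the STA02 and STA03 equations removes the quadratic terms:
70.2 x − 30.0 y = 2464.07
69.4 x + 140.8 y = -395.09
Solving the 2×2 system: x ≈ 28.0, y ≈ -16.6 km.

x ≈ 28.0 km, y ≈ -16.6 km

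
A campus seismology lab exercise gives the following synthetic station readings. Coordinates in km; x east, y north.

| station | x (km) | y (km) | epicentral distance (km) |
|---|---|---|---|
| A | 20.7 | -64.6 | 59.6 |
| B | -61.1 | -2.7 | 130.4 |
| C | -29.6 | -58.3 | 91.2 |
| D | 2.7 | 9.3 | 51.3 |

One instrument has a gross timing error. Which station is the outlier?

Solve using three stations at a time. Using A, C, D (subtract circle equations pairwise → linear system) gives (x, y) ≈ (49.1, -12.3).
Distances from that point to each station vs reported:
  A: calculated 59.5 vs reported 59.6 → residual 0.1 km
  B: calculated 110.6 vs reported 130.4 → residual 19.8 km
  C: calculated 91.1 vs reported 91.2 → residual 0.1 km
  D: calculated 51.2 vs reported 51.3 → residual 0.1 km
A, C, D are mutually consistent (residuals ≈ 0); B is off by 19.8 km.

B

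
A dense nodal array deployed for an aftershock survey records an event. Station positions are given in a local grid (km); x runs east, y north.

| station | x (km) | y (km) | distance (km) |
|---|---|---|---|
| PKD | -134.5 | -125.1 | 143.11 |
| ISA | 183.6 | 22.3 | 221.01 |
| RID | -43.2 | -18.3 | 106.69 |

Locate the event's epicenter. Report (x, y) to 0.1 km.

8.0 km east, -111.9 km north

Circle about each station: (x + 134.5)² + (y + 125.1)² = 143.11²; (x − 183.6)² + (y − 22.3)² = 221.01²; (x + 43.2)² + (y + 18.3)² = 106.69².
Subtracting the PKD equation from the ISA and RID equations removes the quadratic terms:
636.2 x + 294.8 y = -27898.96
182.6 x + 213.6 y = -22441.41
Solving the 2×2 system: x ≈ 8.0, y ≈ -111.9 km.
Check against PKD (with the unrounded x, y): √((x + 134.5)²+(y + 125.1)²) = 143.11 ≈ 143.11 km. ✓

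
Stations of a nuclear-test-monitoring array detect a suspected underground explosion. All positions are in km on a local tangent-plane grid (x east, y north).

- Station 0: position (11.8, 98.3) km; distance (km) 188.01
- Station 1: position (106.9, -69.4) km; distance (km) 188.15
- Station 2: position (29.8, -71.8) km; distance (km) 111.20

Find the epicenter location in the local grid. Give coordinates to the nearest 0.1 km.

Circle about each station: (x − 11.8)² + (y − 98.3)² = 188.01²; (x − 106.9)² + (y + 69.4)² = 188.15²; (x − 29.8)² + (y + 71.8)² = 111.20².
Subtracting the Station 0 equation from the Station 1 and Station 2 equations removes the quadratic terms:
190.2 x − 335.4 y = 6389.18
36.0 x − 340.2 y = 19223.47
Solving the 2×2 system: x ≈ -81.2, y ≈ -65.1 km.

-81.2 km east, -65.1 km north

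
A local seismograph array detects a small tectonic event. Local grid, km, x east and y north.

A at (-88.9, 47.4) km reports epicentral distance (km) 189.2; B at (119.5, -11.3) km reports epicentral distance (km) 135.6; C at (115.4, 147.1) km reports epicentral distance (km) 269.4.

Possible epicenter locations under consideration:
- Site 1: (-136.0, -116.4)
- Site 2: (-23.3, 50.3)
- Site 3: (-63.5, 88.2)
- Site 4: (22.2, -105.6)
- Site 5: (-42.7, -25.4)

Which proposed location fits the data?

For each candidate, compare |candidate − station| to the reported distance:
Site 1: residuals A 18.8, B 140.7, C 94.8 → max 140.7 km
Site 2: residuals A 123.5, B 19.9, C 100.3 → max 123.5 km
Site 3: residuals A 141.1, B 72.7, C 81.1 → max 141.1 km
Site 4: residuals A 0.1, B 0.1, C 0.1 → max 0.1 km
Site 5: residuals A 103.0, B 27.2, C 35.4 → max 103.0 km
Only Site 4 has all residuals ≈ 0.

Site 4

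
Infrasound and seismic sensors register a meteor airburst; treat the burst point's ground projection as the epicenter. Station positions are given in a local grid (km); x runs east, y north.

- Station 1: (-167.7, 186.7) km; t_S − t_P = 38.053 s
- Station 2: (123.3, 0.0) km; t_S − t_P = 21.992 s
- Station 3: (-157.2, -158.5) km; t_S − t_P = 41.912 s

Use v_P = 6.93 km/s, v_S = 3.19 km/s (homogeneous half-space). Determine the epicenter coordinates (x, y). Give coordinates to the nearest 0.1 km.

Distance from S−P lag: d = Δt · v_P v_S / (v_P − v_S) = Δt · (6.93·3.19)/(6.93−3.19) ≈ 5.9109·Δt.
So d_Station 1 = 224.93, d_Station 2 = 129.99, d_Station 3 = 247.74 km.
Circle about each station: (x + 167.7)² + (y − 186.7)² = 224.93²; (x − 123.3)² + y² = 129.99²; (x + 157.2)² + (y + 158.5)² = 247.74².
Subtracting pairs of circle equations eliminates x²+y² and gives linear equations (the radical axes):
582.0 x − 373.4 y = -14081.19
21.0 x − 690.4 y = -23927.69
Solving the 2×2 system: x ≈ -2.0, y ≈ 34.6 km.
Check against Station 1 (with the unrounded x, y): √((x + 167.7)²+(y − 186.7)²) = 224.93 ≈ 224.93 km. ✓

-2.0 km east, 34.6 km north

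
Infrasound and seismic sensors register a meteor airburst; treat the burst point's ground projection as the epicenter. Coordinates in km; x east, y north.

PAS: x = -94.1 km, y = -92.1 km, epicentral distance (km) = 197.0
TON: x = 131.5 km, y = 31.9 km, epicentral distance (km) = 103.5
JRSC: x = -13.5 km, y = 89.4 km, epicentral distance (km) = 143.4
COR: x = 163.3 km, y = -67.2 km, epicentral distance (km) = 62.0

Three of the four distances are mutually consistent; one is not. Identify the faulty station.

JRSC

Solve using three stations at a time. Using PAS, TON, COR (subtract circle equations pairwise → linear system) gives (x, y) ≈ (101.3, -67.1).
Distances from that point to each station vs reported:
  PAS: calculated 197.0 vs reported 197.0 → residual 0.0 km
  TON: calculated 103.5 vs reported 103.5 → residual 0.0 km
  JRSC: calculated 194.1 vs reported 143.4 → residual 50.7 km
  COR: calculated 62.0 vs reported 62.0 → residual 0.0 km
PAS, TON, COR are mutually consistent (residuals ≈ 0); JRSC is off by 50.7 km.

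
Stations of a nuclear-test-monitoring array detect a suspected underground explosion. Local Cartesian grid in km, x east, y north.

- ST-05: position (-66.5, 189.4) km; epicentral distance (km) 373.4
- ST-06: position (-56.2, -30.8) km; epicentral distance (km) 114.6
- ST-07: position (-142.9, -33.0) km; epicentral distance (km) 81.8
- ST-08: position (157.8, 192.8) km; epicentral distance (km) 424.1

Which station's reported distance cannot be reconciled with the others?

Solve using three stations at a time. Using ST-06, ST-07, ST-08 (subtract circle equations pairwise → linear system) gives (x, y) ≈ (-134.6, -114.4).
Distances from that point to each station vs reported:
  ST-05: calculated 311.3 vs reported 373.4 → residual 62.1 km
  ST-06: calculated 114.6 vs reported 114.6 → residual 0.0 km
  ST-07: calculated 81.8 vs reported 81.8 → residual 0.0 km
  ST-08: calculated 424.1 vs reported 424.1 → residual 0.0 km
ST-06, ST-07, ST-08 are mutually consistent (residuals ≈ 0); ST-05 is off by 62.1 km.

ST-05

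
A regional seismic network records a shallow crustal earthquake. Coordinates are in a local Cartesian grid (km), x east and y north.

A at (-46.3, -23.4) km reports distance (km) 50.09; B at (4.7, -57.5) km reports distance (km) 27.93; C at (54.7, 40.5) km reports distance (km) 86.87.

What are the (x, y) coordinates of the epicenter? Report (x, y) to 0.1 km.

(3.4, -29.6)

Circle about each station: (x + 46.3)² + (y + 23.4)² = 50.09²; (x − 4.7)² + (y + 57.5)² = 27.93²; (x − 54.7)² + (y − 40.5)² = 86.87².
Subtracting the A equation from the B and C equations removes the quadratic terms:
102.0 x − 68.2 y = 2366.01
202.0 x + 127.8 y = -3096.30
Solving the 2×2 system: x ≈ 3.4, y ≈ -29.6 km.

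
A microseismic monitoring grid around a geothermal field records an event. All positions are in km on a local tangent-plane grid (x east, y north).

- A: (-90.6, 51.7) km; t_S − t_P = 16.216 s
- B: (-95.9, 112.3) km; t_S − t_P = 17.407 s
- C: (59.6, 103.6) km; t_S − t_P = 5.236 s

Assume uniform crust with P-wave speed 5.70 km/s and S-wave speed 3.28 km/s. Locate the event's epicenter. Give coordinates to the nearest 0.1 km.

Distance from S−P lag: d = Δt · v_P v_S / (v_P − v_S) = Δt · (5.70·3.28)/(5.70−3.28) ≈ 7.7256·Δt.
So d_A = 125.28, d_B = 134.48, d_C = 40.45 km.
Circle about each station: (x + 90.6)² + (y − 51.7)² = 125.28²; (x + 95.9)² + (y − 112.3)² = 134.48²; (x − 59.6)² + (y − 103.6)² = 40.45².
Subtracting the A equation from the B and C equations removes the quadratic terms:
-10.6 x + 121.2 y = 8537.06
300.4 x + 103.8 y = 17462.75
Solving the 2×2 system: x ≈ 32.8, y ≈ 73.3 km.

x ≈ 32.8 km, y ≈ 73.3 km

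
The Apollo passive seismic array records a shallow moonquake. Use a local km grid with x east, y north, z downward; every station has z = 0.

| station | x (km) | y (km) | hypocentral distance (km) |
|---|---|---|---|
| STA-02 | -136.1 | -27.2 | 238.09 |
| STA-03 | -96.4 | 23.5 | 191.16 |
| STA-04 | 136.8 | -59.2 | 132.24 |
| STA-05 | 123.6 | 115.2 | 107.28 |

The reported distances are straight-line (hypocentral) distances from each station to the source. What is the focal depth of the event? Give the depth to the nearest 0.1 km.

depth ≈ 66.0 km

Each station gives a sphere (x−x_i)² + (y−y_i)² + z² = d_i² (stations at z=0).
Subtracting the STA-02 sphere from STA-03 and STA-04: z² cancels, leaving linear equations in x and y:
79.4 x + 101.4 y = 10726.86
545.8 x − 64.0 y = 42155.26
Solving: x ≈ 82.102, y ≈ 41.499 km (keep extra digits for the depth step; rounded: 82.1, 41.5).
Then from the STA-02 sphere: z² = 238.09² − (x + 136.1)² − (y + 27.2)² with x = 82.102, y = 41.499, so z ≈ 65.994 ≈ 66.0 km.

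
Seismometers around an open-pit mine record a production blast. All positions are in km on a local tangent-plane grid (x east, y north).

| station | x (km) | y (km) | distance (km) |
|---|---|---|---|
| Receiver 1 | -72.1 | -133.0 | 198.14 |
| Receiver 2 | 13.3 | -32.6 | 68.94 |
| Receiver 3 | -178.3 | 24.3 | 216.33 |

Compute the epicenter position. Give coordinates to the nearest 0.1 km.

37.9 km east, 31.8 km north

Circle about each station: (x + 72.1)² + (y + 133.0)² = 198.14²; (x − 13.3)² + (y + 32.6)² = 68.94²; (x + 178.3)² + (y − 24.3)² = 216.33².
Subtracting the Receiver 1 equation from the Receiver 2 and Receiver 3 equations removes the quadratic terms:
170.8 x + 200.8 y = 12858.98
-212.4 x + 314.6 y = 1954.76
Solving the 2×2 system: x ≈ 37.9, y ≈ 31.8 km.
Check against Receiver 1 (with the unrounded x, y): √((x + 72.1)²+(y + 133.0)²) = 198.14 ≈ 198.14 km. ✓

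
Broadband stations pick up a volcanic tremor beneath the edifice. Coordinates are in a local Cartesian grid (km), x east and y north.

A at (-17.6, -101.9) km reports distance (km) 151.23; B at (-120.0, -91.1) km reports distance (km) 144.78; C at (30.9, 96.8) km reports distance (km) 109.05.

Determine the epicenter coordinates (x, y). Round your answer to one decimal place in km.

Circle about each station: (x + 17.6)² + (y + 101.9)² = 151.23²; (x + 120.0)² + (y + 91.1)² = 144.78²; (x − 30.9)² + (y − 96.8)² = 109.05².
Subtracting the A equation from the B and C equations removes the quadratic terms:
-204.8 x + 21.6 y = 13915.10
97.0 x + 397.4 y = 10610.29
Solving the 2×2 system: x ≈ -63.5, y ≈ 42.2 km.

(-63.5, 42.2)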